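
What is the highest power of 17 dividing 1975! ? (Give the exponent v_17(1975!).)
v_17(1975!) = 122

Legendre's formula: v_p(n!) = Σ_{k ≥ 1} ⌊n / p^k⌋. For p = 17, n = 1975, the terms are:
  ⌊1975/17^1⌋ = ⌊1975/17⌋ = 116
  ⌊1975/17^2⌋ = ⌊1975/289⌋ = 6
(the next term ⌊1975/17^3⌋ = 0, terminating the sum). Summing: v_17(1975!) = 116 + 6 = 122.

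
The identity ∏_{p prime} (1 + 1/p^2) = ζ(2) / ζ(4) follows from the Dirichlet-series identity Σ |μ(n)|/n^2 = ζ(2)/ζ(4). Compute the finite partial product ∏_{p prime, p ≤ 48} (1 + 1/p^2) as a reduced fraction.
∏ = 101793085732936000000000/67237345888235944242129

The primes p ≤ 48 are [2, 3, 5, 7, 11, 13, 17, 19, 23, 29, 31, 37, 41, 43, 47]. For each, (1 + 1/p^2) = (p^2 + 1)/p^2. Multiplying these fractions over p ∈ [2, 3, 5, 7, 11, 13, 17, 19, 23, 29, 31, 37, 41, 43, 47] gives 101793085732936000000000/67237345888235944242129. (In the limit P → ∞ this tends to ζ(2)/ζ(4).)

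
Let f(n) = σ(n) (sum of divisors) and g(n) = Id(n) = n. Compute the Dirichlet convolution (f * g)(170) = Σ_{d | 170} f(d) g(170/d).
(σ * Id)(170) = 1925

Divisors of 170: [1, 2, 5, 10, 17, 34, 85, 170]. For each d | 170:
  d = 1: σ(1) · Id(170/1) = 1 · 170 = 170
  d = 2: σ(2) · Id(170/2) = 3 · 85 = 255
  d = 5: σ(5) · Id(170/5) = 6 · 34 = 204
  d = 10: σ(10) · Id(170/10) = 18 · 17 = 306
  d = 17: σ(17) · Id(170/17) = 18 · 10 = 180
  d = 34: σ(34) · Id(170/34) = 54 · 5 = 270
  d = 85: σ(85) · Id(170/85) = 108 · 2 = 216
  d = 170: σ(170) · Id(170/170) = 324 · 1 = 324
Summing: (σ * Id)(170) = 170 + 255 + 204 + 306 + 180 + 270 + 216 + 324 = 1925.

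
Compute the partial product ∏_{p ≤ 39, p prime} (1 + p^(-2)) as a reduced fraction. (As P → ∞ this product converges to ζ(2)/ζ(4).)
∏ = 270008184968000000/178631837133343209

The primes p ≤ 39 are [2, 3, 5, 7, 11, 13, 17, 19, 23, 29, 31, 37]. For each, (1 + 1/p^2) = (p^2 + 1)/p^2. Multiplying these fractions over p ∈ [2, 3, 5, 7, 11, 13, 17, 19, 23, 29, 31, 37] gives 270008184968000000/178631837133343209. (In the limit P → ∞ this tends to ζ(2)/ζ(4).)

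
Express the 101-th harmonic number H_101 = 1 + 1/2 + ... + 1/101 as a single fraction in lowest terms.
H_101 = 1463919079240743966268954674710929768361083/281670315928038407744716588098661706369472

Direct summation: H_101 = 1 + 1/2 + ... + 1/101. The least common denominator is lcm(1, ..., 101) = 7041757898200960193617914702466542659236800; over this denominator the numerator is 7041757898200960193617914702466542659236800 + 3520878949100480096808957351233271329618400 + 2347252632733653397872638234155514219745600 + 1760439474550240048404478675616635664809200 + 1408351579640192038723582940493308531847360 + 1173626316366826698936319117077757109872800 + 1005965414028708599088273528923791808462400 + 880219737275120024202239337808317832404600 + 782417544244551132624212744718504739915200 + 704175789820096019361791470246654265923680 + 640159808927360017601628609315140241748800 + 586813158183413349468159558538878554936400 + 541673684476996937970608823266657127633600 + 502982707014354299544136764461895904231200 + 469450526546730679574527646831102843949120 + 440109868637560012101119668904158916202300 + 414221052835350599624583217792149568190400 + 391208772122275566312106372359252369957600 + 370618836747418957558837615919291718907200 + 352087894910048009680895735123327132961840 + 335321804676236199696091176307930602820800 + 320079904463680008800814304657570120874400 + 306163386878302617113822378368110550401600 + 293406579091706674734079779269439277468200 + 281670315928038407744716588098661706369472 + 270836842238498468985304411633328563816800 + 260805848081517044208070914906168246638400 + 251491353507177149772068382230947952115600 + 242819237868998627366134989740225608939200 + 234725263273365339787263823415551421974560 + 227153480587127748181223054918275569652800 + 220054934318780006050559834452079458101150 + 213386602975786672533876203105046747249600 + 207110526417675299812291608896074784095200 + 201193082805741719817654705784758361692480 + 195604386061137783156053186179626184978800 + 190317781032458383611294991958555207006400 + 185309418373709478779418807959645859453600 + 180557894825665645990202941088885709211200 + 176043947455024004840447867561663566480920 + 171750192639047809600436943962598601444800 + 167660902338118099848045588153965301410400 + 163761811586068841712044527964338201377600 + 160039952231840004400407152328785060437200 + 156483508848910226524842548943700947983040 + 153081693439151308556911189184055275200800 + 149824636131935323268466270265245588494400 + 146703289545853337367039889634719638734100 + 143709344861244085584039075560541686923200 + 140835157964019203872358294049330853184736 + 138073684278450199874861072597383189396800 + 135418421119249234492652205816664281908400 + 132863356569829437615432352876727219985600 + 130402924040758522104035457453084123319200 + 128031961785472003520325721863028048349760 + 125745676753588574886034191115473976057800 + 123539612249139652519612538639763906302400 + 121409618934499313683067494870112804469600 + 119351828783067121925727367838415977275200 + 117362631636682669893631911707775710987280 + 115438654068868199895375650860107256708800 + 113576740293563874090611527459137784826400 + 111773934892078733232030392102643534273600 + 110027467159390003025279917226039729050575 + 108334736895399387594121764653331425526720 + 106693301487893336266938101552523373624800 + 105100864152253137218177831380097651630400 + 103555263208837649906145804448037392047600 + 102054462292767539037940792789370183467200 + 100596541402870859908827352892379180846240 + 99179688707055777374900207076993558580800 + 97802193030568891578026593089813092489400 + 96462436961656988953670064417349899441600 + 95158890516229191805647495979277603503200 + 93890105309346135914905529366220568789824 + 92654709186854739389709403979822929726800 + 91451401275337145371661229902162891678400 + 90278947412832822995101470544442854605600 + 89136175926594432830606515221095476699200 + 88021973727512002420223933780831783240460 + 86935282693839014736023638302056082212800 + 85875096319523904800218471981299300722400 + 84840456604830845706239936174295694689600 + 83830451169059049924022794076982650705200 + 82844210567070119924916643558429913638080 + 81880905793034420856022263982169100688800 + 80939745956332875788711663246741869646400 + 80019976115920002200203576164392530218600 + 79120875260684945995706906769286996171200 + 78241754424455113262421274471850473991520 + 77381954925285276852944117609522446804800 + 76540846719575654278455594592027637600400 + 75717826862375916060407684972758523217600 + 74912318065967661634233135132622794247200 + 74123767349483791511767523183858343781440 + 73351644772926668683519944817359819367050 + 72595442249494434985751697963572604734400 + 71854672430622042792019537780270843461600 + 71128867658595557511292067701682249083200 + 70417578982009601936179147024665426592368 + 69720375229712477164533808935312303556800 = 36597976981018599156723866867773244209027075, so H_101 = 36597976981018599156723866867773244209027075/7041757898200960193617914702466542659236800; reducing by gcd(36597976981018599156723866867773244209027075, 7041757898200960193617914702466542659236800) = 25 gives 1463919079240743966268954674710929768361083/281670315928038407744716588098661706369472 ≈ 5.19728. (The PNT-adjacent estimate ln(101) + γ ≈ 5.19234 matches within O(1/n).)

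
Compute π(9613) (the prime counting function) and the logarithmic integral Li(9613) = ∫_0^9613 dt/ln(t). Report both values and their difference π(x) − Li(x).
π(9613) = 1186;  Li(9613) ≈ 1204.03;  π(x) − Li(x) ≈ -18.03.

Direct count of primes ≤ 9613 gives π(9613) = 1186. Numerical evaluation of the logarithmic integral gives Li(9613) ≈ 1204.03. The difference π(x) − Li(x) ≈ -18.03 is typically negative for small/moderate x (Li(x) overestimates), though Littlewood's theorem shows this sign changes infinitely often.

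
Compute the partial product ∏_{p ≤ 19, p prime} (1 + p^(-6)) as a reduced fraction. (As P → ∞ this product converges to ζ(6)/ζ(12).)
∏ = 10322827120806625262196014218/10149346788166965945179821977

The primes p ≤ 19 are [2, 3, 5, 7, 11, 13, 17, 19]. For each, (1 + 1/p^6) = (p^6 + 1)/p^6. Multiplying these fractions over p ∈ [2, 3, 5, 7, 11, 13, 17, 19] gives 10322827120806625262196014218/10149346788166965945179821977. (In the limit P → ∞ this tends to ζ(6)/ζ(12).)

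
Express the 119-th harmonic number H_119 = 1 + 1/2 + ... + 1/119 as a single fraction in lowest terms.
H_119 = 93164933029543732588289222815367988877515840444049/17379782769567790172972927968296006432665936992320

Direct summation: H_119 = 1 + 1/2 + ... + 1/119. The least common denominator is lcm(1, ..., 119) = 955888052326228459513511038256280353796626534577600; over this denominator the numerator is 955888052326228459513511038256280353796626534577600 + 477944026163114229756755519128140176898313267288800 + 318629350775409486504503679418760117932208844859200 + 238972013081557114878377759564070088449156633644400 + 191177610465245691902702207651256070759325306915520 + 159314675387704743252251839709380058966104422429600 + 136555436046604065644787291179468621970946647796800 + 119486006540778557439188879782035044224578316822200 + 106209783591803162168167893139586705977402948286400 + 95588805232622845951351103825628035379662653457760 + 86898913847838950864864639841480032163329684961600 + 79657337693852371626125919854690029483052211214800 + 73529850178940650731808541404329257984355887275200 + 68277718023302032822393645589734310985473323898400 + 63725870155081897300900735883752023586441768971840 + 59743003270389278719594439891017522112289158411100 + 56228708960366379971383002250369432576272149092800 + 53104891795901581084083946569793352988701474143200 + 50309897490854129448079528329277913357717186030400 + 47794402616311422975675551912814017689831326728880 + 45518478682201355214929097059822873990315549265600 + 43449456923919475432432319920740016081664842480800 + 41560350101140367804935262532881754512896805851200 + 39828668846926185813062959927345014741526105607400 + 38235522093049138380540441530251214151865061383104 + 36764925089470325365904270702164628992177943637600 + 35403261197267720722722631046528901992467649428800 + 34138859011651016411196822794867155492736661949200 + 32961656976766498603914173732975184613676777054400 + 31862935077540948650450367941876011793220884485920 + 30835098462136401919790678653428398509568597889600 + 29871501635194639359797219945508761056144579205550 + 28966304615946316954954879947160010721109894987200 + 28114354480183189985691501125184716288136074546400 + 27311087209320813128957458235893724394189329559360 + 26552445897950790542041973284896676494350737071600 + 25834812225033201608473271304223793345854771204800 + 25154948745427064724039764164638956678858593015200 + 24509950059646883577269513801443085994785295758400 + 23897201308155711487837775956407008844915663364440 + 23314342739664108768622220445275130580405525233600 + 22759239341100677607464548529911436995157774632800 + 22229954705261126965430489261773961716200617083200 + 21724728461959737716216159960370008040832421240400 + 21241956718360632433633578627917341195480589657280 + 20780175050570183902467631266440877256448402925600 + 20338043666515499138585341239495326676523968820800 + 19914334423463092906531479963672507370763052803700 + 19507919435229152234969613025638374567278092542400 + 19117761046524569190270220765125607075932530691552 + 18742902986788793323794334083456477525424049697600 + 18382462544735162682952135351082314496088971818800 + 18035623628796763387047378080307176486728802539200 + 17701630598633860361361315523264450996233824714400 + 17379782769567790172972927968296006432665936992320 + 17069429505825508205598411397433577746368330974600 + 16769965830284709816026509443092637785905728676800 + 16480828488383249301957086866487592306838388527200 + 16201492412308956940906966750106446674519093806400 + 15931467538770474325225183970938005896610442242960 + 15670295939774237041205098987807874652403713681600 + 15417549231068200959895339326714199254784298944800 + 15172826227400451738309699019940957996771849755200 + 14935750817597319679898609972754380528072289602775 + 14705970035788130146361708280865851596871177455040 + 14483152307973158477477439973580005360554947493600 + 14266985855615350141992702063526572444725769172800 + 14057177240091594992845750562592358144068037273200 + 13853450033713455934978420844293918170965601950400 + 13655543604660406564478729117946862197094664779680 + 13463212004594767035401563919102540194318683585600 + 13276222948975395271020986642448338247175368535800 + 13094356881181211774157685455565484298583925131200 + 12917406112516600804236635652111896672927385602400 + 12745174031016379460180147176750404717288353794368 + 12577474372713532362019882082319478339429296507600 + 12414130549691278694980662834497147451904240708800 + 12254975029823441788634756900721542997392647879200 + 12099848763623145057133051117168105744261095374400 + 11948600654077855743918887978203504422457831682220 + 11801087065755906907574210348842967330822549809600 + 11657171369832054384311110222637565290202762616800 + 11516723522002752524259169135617835587911163067200 + 11379619670550338803732274264955718497578887316400 + 11245741792073275994276600450073886515254429818560 + 11114977352630563482715244630886980858100308541600 + 10987218992255499534638057910991728204558925684800 + 10862364230979868858108079980185004020416210620200 + 10740315194676724264196753238834610716816028478400 + 10620978359180316216816789313958670597740294828640 + 10504264311277235818829791629189893997765126753600 + 10390087525285091951233815633220438628224201462800 + 10278366154045467306596892884476132836522865963200 + 10169021833257749569292670619747663338261984410400 + 10061979498170825889615905665855582671543437206080 + 9957167211731546453265739981836253685381526401850 + 9854516003363179994984649878930725296872438500800 + 9753959717614576117484806512819187283639046271200 + 9655434871982105651651626649053336907036631662400 + 9558880523262284595135110382562803537966265345776 + 9464238141843846133797138992636439146501252817600 + 9371451493394396661897167041728238762712024848800 + 9280466527439111257412728526760003434918704219200 + 9191231272367581341476067675541157248044485909400 + 9103695736440271042985819411964574798063109853120 + 9017811814398381693523689040153588243364401269600 + 8933533199310546350593561105198881811183425556800 + 8850815299316930180680657761632225498116912357200 + 8769615158956224399206523286754865631161711326400 + 8689891384783895086486463984148003216332968496160 + 8611604075011067202824423768074597781951590401600 + 8534714752912754102799205698716788873184165487300 + 8459186303771933270031071135011330564571916235200 + 8384982915142354908013254721546318892952864338400 + 8312070020228073560987052506576350902579361170240 + 8240414244191624650978543433243796153419194263600 + 8169983353215627859089837933814361998261765252800 + 8100746206154478470453483375053223337259546903200 + 8032672708623768567340428892909918939467449870400 = 5124071316624905292355907254845239388263371224422695, so H_119 = 5124071316624905292355907254845239388263371224422695/955888052326228459513511038256280353796626534577600; reducing by gcd(5124071316624905292355907254845239388263371224422695, 955888052326228459513511038256280353796626534577600) = 55 gives 93164933029543732588289222815367988877515840444049/17379782769567790172972927968296006432665936992320 ≈ 5.36053. (The PNT-adjacent estimate ln(119) + γ ≈ 5.35634 matches within O(1/n).)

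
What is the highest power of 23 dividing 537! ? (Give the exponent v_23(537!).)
v_23(537!) = 24

Legendre's formula: v_p(n!) = Σ_{k ≥ 1} ⌊n / p^k⌋. For p = 23, n = 537, the terms are:
  ⌊537/23^1⌋ = ⌊537/23⌋ = 23
  ⌊537/23^2⌋ = ⌊537/529⌋ = 1
(the next term ⌊537/23^3⌋ = 0, terminating the sum). Summing: v_23(537!) = 23 + 1 = 24.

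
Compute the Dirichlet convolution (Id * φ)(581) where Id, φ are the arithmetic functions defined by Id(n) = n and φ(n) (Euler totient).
(Id * φ)(581) = 2145

Divisors of 581: [1, 7, 83, 581]. For each d | 581:
  d = 1: Id(1) · φ(581/1) = 1 · 492 = 492
  d = 7: Id(7) · φ(581/7) = 7 · 82 = 574
  d = 83: Id(83) · φ(581/83) = 83 · 6 = 498
  d = 581: Id(581) · φ(581/581) = 581 · 1 = 581
Summing: (Id * φ)(581) = 492 + 574 + 498 + 581 = 2145.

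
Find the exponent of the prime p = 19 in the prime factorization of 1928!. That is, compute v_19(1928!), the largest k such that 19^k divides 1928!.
v_19(1928!) = 106

Legendre's formula: v_p(n!) = Σ_{k ≥ 1} ⌊n / p^k⌋. For p = 19, n = 1928, the terms are:
  ⌊1928/19^1⌋ = ⌊1928/19⌋ = 101
  ⌊1928/19^2⌋ = ⌊1928/361⌋ = 5
(the next term ⌊1928/19^3⌋ = 0, terminating the sum). Summing: v_19(1928!) = 101 + 5 = 106.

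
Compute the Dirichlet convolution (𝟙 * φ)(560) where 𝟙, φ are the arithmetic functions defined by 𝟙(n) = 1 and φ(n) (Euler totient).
(𝟙 * φ)(560) = 560

Divisors of 560: [1, 2, 4, 5, 7, 8, 10, 14, 16, 20, 28, 35, 40, 56, 70, 80, 112, 140, 280, 560]. For each d | 560:
  d = 1: 𝟙(1) · φ(560/1) = 1 · 192 = 192
  d = 2: 𝟙(2) · φ(560/2) = 1 · 96 = 96
  d = 4: 𝟙(4) · φ(560/4) = 1 · 48 = 48
  d = 5: 𝟙(5) · φ(560/5) = 1 · 48 = 48
  d = 7: 𝟙(7) · φ(560/7) = 1 · 32 = 32
  d = 8: 𝟙(8) · φ(560/8) = 1 · 24 = 24
  d = 10: 𝟙(10) · φ(560/10) = 1 · 24 = 24
  d = 14: 𝟙(14) · φ(560/14) = 1 · 16 = 16
  d = 16: 𝟙(16) · φ(560/16) = 1 · 24 = 24
  d = 20: 𝟙(20) · φ(560/20) = 1 · 12 = 12
  d = 28: 𝟙(28) · φ(560/28) = 1 · 8 = 8
  d = 35: 𝟙(35) · φ(560/35) = 1 · 8 = 8
  d = 40: 𝟙(40) · φ(560/40) = 1 · 6 = 6
  d = 56: 𝟙(56) · φ(560/56) = 1 · 4 = 4
  d = 70: 𝟙(70) · φ(560/70) = 1 · 4 = 4
  d = 80: 𝟙(80) · φ(560/80) = 1 · 6 = 6
  d = 112: 𝟙(112) · φ(560/112) = 1 · 4 = 4
  d = 140: 𝟙(140) · φ(560/140) = 1 · 2 = 2
  d = 280: 𝟙(280) · φ(560/280) = 1 · 1 = 1
  d = 560: 𝟙(560) · φ(560/560) = 1 · 1 = 1
Summing: (𝟙 * φ)(560) = 192 + 96 + 48 + 48 + 32 + 24 + 24 + 16 + 24 + 12 + 8 + 8 + 6 + 4 + 4 + 6 + 4 + 2 + 1 + 1 = 560.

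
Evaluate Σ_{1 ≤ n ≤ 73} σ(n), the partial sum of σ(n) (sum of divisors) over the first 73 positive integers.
Σ_{n ≤ 73} σ(n) = 4406

Compute σ(n) for each 1 ≤ n ≤ 73: σ(1) = 1, σ(2) = 3, σ(3) = 4, σ(4) = 7, σ(5) = 6, σ(6) = 12, σ(7) = 8, σ(8) = 15, σ(9) = 13, σ(10) = 18, σ(11) = 12, σ(12) = 28, σ(13) = 14, σ(14) = 24, σ(15) = 24, σ(16) = 31, σ(17) = 18, σ(18) = 39, σ(19) = 20, σ(20) = 42, σ(21) = 32, σ(22) = 36, σ(23) = 24, σ(24) = 60, σ(25) = 31, σ(26) = 42, σ(27) = 40, σ(28) = 56, σ(29) = 30, σ(30) = 72, σ(31) = 32, σ(32) = 63, σ(33) = 48, σ(34) = 54, σ(35) = 48, σ(36) = 91, σ(37) = 38, σ(38) = 60, σ(39) = 56, σ(40) = 90, σ(41) = 42, σ(42) = 96, σ(43) = 44, σ(44) = 84, σ(45) = 78, σ(46) = 72, σ(47) = 48, σ(48) = 124, σ(49) = 57, σ(50) = 93, σ(51) = 72, σ(52) = 98, σ(53) = 54, σ(54) = 120, σ(55) = 72, σ(56) = 120, σ(57) = 80, σ(58) = 90, σ(59) = 60, σ(60) = 168, σ(61) = 62, σ(62) = 96, σ(63) = 104, σ(64) = 127, σ(65) = 84, σ(66) = 144, σ(67) = 68, σ(68) = 126, σ(69) = 96, σ(70) = 144, σ(71) = 72, σ(72) = 195, σ(73) = 74. Summing all 73 values: 4406. (Average order: Σ_{n ≤ x} σ(n) ~ (π²/12) x². For x = 73, (π²/12)·73² ≈ 4382.93.)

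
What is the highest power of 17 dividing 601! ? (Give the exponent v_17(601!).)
v_17(601!) = 37

Legendre's formula: v_p(n!) = Σ_{k ≥ 1} ⌊n / p^k⌋. For p = 17, n = 601, the terms are:
  ⌊601/17^1⌋ = ⌊601/17⌋ = 35
  ⌊601/17^2⌋ = ⌊601/289⌋ = 2
(the next term ⌊601/17^3⌋ = 0, terminating the sum). Summing: v_17(601!) = 35 + 2 = 37.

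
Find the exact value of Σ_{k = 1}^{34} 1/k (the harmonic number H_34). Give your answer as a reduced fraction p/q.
H_34 = 54062195834749/13127595717600

Direct summation: H_34 = 1 + 1/2 + ... + 1/34. The least common denominator is lcm(1, ..., 34) = 144403552893600; over this denominator the numerator is 144403552893600 + 72201776446800 + 48134517631200 + 36100888223400 + 28880710578720 + 24067258815600 + 20629078984800 + 18050444111700 + 16044839210400 + 14440355289360 + 13127595717600 + 12033629407800 + 11107965607200 + 10314539492400 + 9626903526240 + 9025222055850 + 8494326640800 + 8022419605200 + 7600186994400 + 7220177644680 + 6876359661600 + 6563797858800 + 6278415343200 + 6016814703900 + 5776142115744 + 5553982803600 + 5348279736800 + 5157269746200 + 4979432858400 + 4813451763120 + 4658179125600 + 4512611027925 + 4375865239200 + 4247163320400 = 594684154182239, so H_34 = 594684154182239/144403552893600; reducing by gcd(594684154182239, 144403552893600) = 11 gives 54062195834749/13127595717600 ≈ 4.11821. (The PNT-adjacent estimate ln(34) + γ ≈ 4.10358 matches within O(1/n).)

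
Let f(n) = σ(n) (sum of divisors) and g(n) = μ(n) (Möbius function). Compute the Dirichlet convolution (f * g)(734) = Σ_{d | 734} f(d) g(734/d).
(σ * μ)(734) = 734

Divisors of 734: [1, 2, 367, 734]. For each d | 734:
  d = 1: σ(1) · μ(734/1) = 1 · 1 = 1
  d = 2: σ(2) · μ(734/2) = 3 · -1 = -3
  d = 367: σ(367) · μ(734/367) = 368 · -1 = -368
  d = 734: σ(734) · μ(734/734) = 1104 · 1 = 1104
Summing: (σ * μ)(734) = 1 + -3 + -368 + 1104 = 734.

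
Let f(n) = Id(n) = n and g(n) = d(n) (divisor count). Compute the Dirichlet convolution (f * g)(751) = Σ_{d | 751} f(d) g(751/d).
(Id * d)(751) = 753

Divisors of 751: [1, 751]. For each d | 751:
  d = 1: Id(1) · d(751/1) = 1 · 2 = 2
  d = 751: Id(751) · d(751/751) = 751 · 1 = 751
Summing: (Id * d)(751) = 2 + 751 = 753.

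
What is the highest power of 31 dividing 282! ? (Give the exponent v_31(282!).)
v_31(282!) = 9

Legendre's formula: v_p(n!) = Σ_{k ≥ 1} ⌊n / p^k⌋. For p = 31, n = 282, the terms are:
  ⌊282/31^1⌋ = ⌊282/31⌋ = 9
(the next term ⌊282/31^2⌋ = 0, terminating the sum). Summing: v_31(282!) = 9 = 9.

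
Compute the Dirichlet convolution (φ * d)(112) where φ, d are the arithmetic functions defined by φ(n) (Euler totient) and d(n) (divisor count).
(φ * d)(112) = 248

Divisors of 112: [1, 2, 4, 7, 8, 14, 16, 28, 56, 112]. For each d | 112:
  d = 1: φ(1) · d(112/1) = 1 · 10 = 10
  d = 2: φ(2) · d(112/2) = 1 · 8 = 8
  d = 4: φ(4) · d(112/4) = 2 · 6 = 12
  d = 7: φ(7) · d(112/7) = 6 · 5 = 30
  d = 8: φ(8) · d(112/8) = 4 · 4 = 16
  d = 14: φ(14) · d(112/14) = 6 · 4 = 24
  d = 16: φ(16) · d(112/16) = 8 · 2 = 16
  d = 28: φ(28) · d(112/28) = 12 · 3 = 36
  d = 56: φ(56) · d(112/56) = 24 · 2 = 48
  d = 112: φ(112) · d(112/112) = 48 · 1 = 48
Summing: (φ * d)(112) = 10 + 8 + 12 + 30 + 16 + 24 + 16 + 36 + 48 + 48 = 248.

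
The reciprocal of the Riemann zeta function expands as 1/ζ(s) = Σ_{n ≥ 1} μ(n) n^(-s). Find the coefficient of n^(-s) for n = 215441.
μ(215441) = 1

Factor n = 215441 = 17 · 19 · 23 · 29. μ(n) = 0 if any exponent ≥ 2 (not squarefree); otherwise μ(n) = (−1)^{ω(n)} where ω(n) is the number of distinct prime factors. Applying: μ(215441) = 1.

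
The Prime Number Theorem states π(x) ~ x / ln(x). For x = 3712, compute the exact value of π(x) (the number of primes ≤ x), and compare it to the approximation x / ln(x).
π(3712) = 518;  x/ln(x) ≈ 451.62;  relative error ≈ 12.81%.

Directly count primes up to 3712: π(3712) = 518. The PNT approximation gives 3712/ln(3712) ≈ 3712/8.21933 ≈ 451.62. Relative error (π(x) − x/ln(x)) / π(x) ≈ 12.81%; the approximation is known to undercount slightly (Li(x) is a better estimate).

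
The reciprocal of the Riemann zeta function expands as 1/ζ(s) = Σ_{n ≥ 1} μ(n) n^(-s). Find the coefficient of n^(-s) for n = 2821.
μ(2821) = -1

Factor n = 2821 = 7 · 13 · 31. μ(n) = 0 if any exponent ≥ 2 (not squarefree); otherwise μ(n) = (−1)^{ω(n)} where ω(n) is the number of distinct prime factors. Applying: μ(2821) = -1.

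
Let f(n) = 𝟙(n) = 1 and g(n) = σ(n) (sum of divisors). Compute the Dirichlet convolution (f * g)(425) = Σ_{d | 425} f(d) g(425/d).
(𝟙 * σ)(425) = 722

Divisors of 425: [1, 5, 17, 25, 85, 425]. For each d | 425:
  d = 1: 𝟙(1) · σ(425/1) = 1 · 558 = 558
  d = 5: 𝟙(5) · σ(425/5) = 1 · 108 = 108
  d = 17: 𝟙(17) · σ(425/17) = 1 · 31 = 31
  d = 25: 𝟙(25) · σ(425/25) = 1 · 18 = 18
  d = 85: 𝟙(85) · σ(425/85) = 1 · 6 = 6
  d = 425: 𝟙(425) · σ(425/425) = 1 · 1 = 1
Summing: (𝟙 * σ)(425) = 558 + 108 + 31 + 18 + 6 + 1 = 722.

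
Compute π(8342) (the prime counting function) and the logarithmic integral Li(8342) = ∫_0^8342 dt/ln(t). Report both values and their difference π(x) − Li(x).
π(8342) = 1045;  Li(8342) ≈ 1064.38;  π(x) − Li(x) ≈ -19.38.

Direct count of primes ≤ 8342 gives π(8342) = 1045. Numerical evaluation of the logarithmic integral gives Li(8342) ≈ 1064.38. The difference π(x) − Li(x) ≈ -19.38 is typically negative for small/moderate x (Li(x) overestimates), though Littlewood's theorem shows this sign changes infinitely often.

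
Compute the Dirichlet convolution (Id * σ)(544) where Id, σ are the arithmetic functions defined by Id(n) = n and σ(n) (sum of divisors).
(Id * σ)(544) = 11235

Divisors of 544: [1, 2, 4, 8, 16, 17, 32, 34, 68, 136, 272, 544]. For each d | 544:
  d = 1: Id(1) · σ(544/1) = 1 · 1134 = 1134
  d = 2: Id(2) · σ(544/2) = 2 · 558 = 1116
  d = 4: Id(4) · σ(544/4) = 4 · 270 = 1080
  d = 8: Id(8) · σ(544/8) = 8 · 126 = 1008
  d = 16: Id(16) · σ(544/16) = 16 · 54 = 864
  d = 17: Id(17) · σ(544/17) = 17 · 63 = 1071
  d = 32: Id(32) · σ(544/32) = 32 · 18 = 576
  d = 34: Id(34) · σ(544/34) = 34 · 31 = 1054
  d = 68: Id(68) · σ(544/68) = 68 · 15 = 1020
  d = 136: Id(136) · σ(544/136) = 136 · 7 = 952
  d = 272: Id(272) · σ(544/272) = 272 · 3 = 816
  d = 544: Id(544) · σ(544/544) = 544 · 1 = 544
Summing: (Id * σ)(544) = 1134 + 1116 + 1080 + 1008 + 864 + 1071 + 576 + 1054 + 1020 + 952 + 816 + 544 = 11235.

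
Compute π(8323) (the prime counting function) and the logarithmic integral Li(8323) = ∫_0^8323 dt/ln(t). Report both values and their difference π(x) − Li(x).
π(8323) = 1044;  Li(8323) ≈ 1062.28;  π(x) − Li(x) ≈ -18.28.

Direct count of primes ≤ 8323 gives π(8323) = 1044. Numerical evaluation of the logarithmic integral gives Li(8323) ≈ 1062.28. The difference π(x) − Li(x) ≈ -18.28 is typically negative for small/moderate x (Li(x) overestimates), though Littlewood's theorem shows this sign changes infinitely often.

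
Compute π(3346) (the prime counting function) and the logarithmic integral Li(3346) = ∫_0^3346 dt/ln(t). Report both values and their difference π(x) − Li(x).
π(3346) = 471;  Li(3346) ≈ 485.68;  π(x) − Li(x) ≈ -14.68.

Direct count of primes ≤ 3346 gives π(3346) = 471. Numerical evaluation of the logarithmic integral gives Li(3346) ≈ 485.68. The difference π(x) − Li(x) ≈ -14.68 is typically negative for small/moderate x (Li(x) overestimates), though Littlewood's theorem shows this sign changes infinitely often.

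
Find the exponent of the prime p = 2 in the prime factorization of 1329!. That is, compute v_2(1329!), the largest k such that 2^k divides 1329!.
v_2(1329!) = 1324

Legendre's formula: v_p(n!) = Σ_{k ≥ 1} ⌊n / p^k⌋. For p = 2, n = 1329, the terms are:
  ⌊1329/2^1⌋ = ⌊1329/2⌋ = 664
  ⌊1329/2^2⌋ = ⌊1329/4⌋ = 332
  ⌊1329/2^3⌋ = ⌊1329/8⌋ = 166
  ⌊1329/2^4⌋ = ⌊1329/16⌋ = 83
  ⌊1329/2^5⌋ = ⌊1329/32⌋ = 41
  ⌊1329/2^6⌋ = ⌊1329/64⌋ = 20
  ⌊1329/2^7⌋ = ⌊1329/128⌋ = 10
  ⌊1329/2^8⌋ = ⌊1329/256⌋ = 5
  ⌊1329/2^9⌋ = ⌊1329/512⌋ = 2
  ⌊1329/2^10⌋ = ⌊1329/1024⌋ = 1
(the next term ⌊1329/2^11⌋ = 0, terminating the sum). Summing: v_2(1329!) = 664 + 332 + 166 + 83 + 41 + 20 + 10 + 5 + 2 + 1 = 1324.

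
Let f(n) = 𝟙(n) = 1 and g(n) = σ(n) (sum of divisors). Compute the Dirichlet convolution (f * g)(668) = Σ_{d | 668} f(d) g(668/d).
(𝟙 * σ)(668) = 1859

Divisors of 668: [1, 2, 4, 167, 334, 668]. For each d | 668:
  d = 1: 𝟙(1) · σ(668/1) = 1 · 1176 = 1176
  d = 2: 𝟙(2) · σ(668/2) = 1 · 504 = 504
  d = 4: 𝟙(4) · σ(668/4) = 1 · 168 = 168
  d = 167: 𝟙(167) · σ(668/167) = 1 · 7 = 7
  d = 334: 𝟙(334) · σ(668/334) = 1 · 3 = 3
  d = 668: 𝟙(668) · σ(668/668) = 1 · 1 = 1
Summing: (𝟙 * σ)(668) = 1176 + 504 + 168 + 7 + 3 + 1 = 1859.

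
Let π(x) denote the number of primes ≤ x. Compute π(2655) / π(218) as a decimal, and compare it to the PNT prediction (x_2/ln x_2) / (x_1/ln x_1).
π(2655)/π(218) = 383/47 ≈ 8.1489;  PNT prediction ≈ 8.3175.

π(218) = 47 and π(2655) = 383, so π(2655)/π(218) ≈ 8.1489. The PNT-predicted ratio is (2655/ln(2655)) / (218/ln(218)) ≈ 8.3175. The two agree to within a few percent, as expected.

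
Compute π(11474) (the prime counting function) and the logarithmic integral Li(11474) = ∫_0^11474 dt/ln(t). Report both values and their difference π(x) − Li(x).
π(11474) = 1383;  Li(11474) ≈ 1404.96;  π(x) − Li(x) ≈ -21.96.

Direct count of primes ≤ 11474 gives π(11474) = 1383. Numerical evaluation of the logarithmic integral gives Li(11474) ≈ 1404.96. The difference π(x) − Li(x) ≈ -21.96 is typically negative for small/moderate x (Li(x) overestimates), though Littlewood's theorem shows this sign changes infinitely often.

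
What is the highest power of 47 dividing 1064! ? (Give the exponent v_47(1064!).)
v_47(1064!) = 22

Legendre's formula: v_p(n!) = Σ_{k ≥ 1} ⌊n / p^k⌋. For p = 47, n = 1064, the terms are:
  ⌊1064/47^1⌋ = ⌊1064/47⌋ = 22
(the next term ⌊1064/47^2⌋ = 0, terminating the sum). Summing: v_47(1064!) = 22 = 22.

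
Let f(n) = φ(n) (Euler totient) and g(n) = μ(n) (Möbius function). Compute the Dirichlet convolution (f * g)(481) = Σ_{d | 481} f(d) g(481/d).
(φ * μ)(481) = 385

Divisors of 481: [1, 13, 37, 481]. For each d | 481:
  d = 1: φ(1) · μ(481/1) = 1 · 1 = 1
  d = 13: φ(13) · μ(481/13) = 12 · -1 = -12
  d = 37: φ(37) · μ(481/37) = 36 · -1 = -36
  d = 481: φ(481) · μ(481/481) = 432 · 1 = 432
Summing: (φ * μ)(481) = 1 + -12 + -36 + 432 = 385.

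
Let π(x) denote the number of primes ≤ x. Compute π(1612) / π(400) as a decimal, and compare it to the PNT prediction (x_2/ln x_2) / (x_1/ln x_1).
π(1612)/π(400) = 254/78 ≈ 3.2564;  PNT prediction ≈ 3.2694.

π(400) = 78 and π(1612) = 254, so π(1612)/π(400) ≈ 3.2564. The PNT-predicted ratio is (1612/ln(1612)) / (400/ln(400)) ≈ 3.2694. The two agree to within a few percent, as expected.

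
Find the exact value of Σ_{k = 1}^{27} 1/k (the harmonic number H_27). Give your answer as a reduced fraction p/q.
H_27 = 312536252003/80313433200

Direct summation: H_27 = 1 + 1/2 + ... + 1/27. The least common denominator is lcm(1, ..., 27) = 80313433200; over this denominator the numerator is 80313433200 + 40156716600 + 26771144400 + 20078358300 + 16062686640 + 13385572200 + 11473347600 + 10039179150 + 8923714800 + 8031343320 + 7301221200 + 6692786100 + 6177956400 + 5736673800 + 5354228880 + 5019589575 + 4724319600 + 4461857400 + 4227022800 + 4015671660 + 3824449200 + 3650610600 + 3491888400 + 3346393050 + 3212537328 + 3088978200 + 2974571600 = 312536252003, so H_27 = 312536252003/80313433200 (already in lowest terms) ≈ 3.89146. (The PNT-adjacent estimate ln(27) + γ ≈ 3.87305 matches within O(1/n).)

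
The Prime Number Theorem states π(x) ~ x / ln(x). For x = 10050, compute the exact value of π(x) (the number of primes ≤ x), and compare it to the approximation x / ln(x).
π(10050) = 1233;  x/ln(x) ≈ 1090.57;  relative error ≈ 11.55%.

Directly count primes up to 10050: π(10050) = 1233. The PNT approximation gives 10050/ln(10050) ≈ 10050/9.21533 ≈ 1090.57. Relative error (π(x) − x/ln(x)) / π(x) ≈ 11.55%; the approximation is known to undercount slightly (Li(x) is a better estimate).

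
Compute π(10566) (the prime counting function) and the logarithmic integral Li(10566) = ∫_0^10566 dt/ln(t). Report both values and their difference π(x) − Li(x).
π(10566) = 1289;  Li(10566) ≈ 1307.41;  π(x) − Li(x) ≈ -18.41.

Direct count of primes ≤ 10566 gives π(10566) = 1289. Numerical evaluation of the logarithmic integral gives Li(10566) ≈ 1307.41. The difference π(x) − Li(x) ≈ -18.41 is typically negative for small/moderate x (Li(x) overestimates), though Littlewood's theorem shows this sign changes infinitely often.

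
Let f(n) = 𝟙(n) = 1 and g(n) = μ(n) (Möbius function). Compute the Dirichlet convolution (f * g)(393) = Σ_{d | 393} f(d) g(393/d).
(𝟙 * μ)(393) = 0

Divisors of 393: [1, 3, 131, 393]. For each d | 393:
  d = 1: 𝟙(1) · μ(393/1) = 1 · 1 = 1
  d = 3: 𝟙(3) · μ(393/3) = 1 · -1 = -1
  d = 131: 𝟙(131) · μ(393/131) = 1 · -1 = -1
  d = 393: 𝟙(393) · μ(393/393) = 1 · 1 = 1
Summing: (𝟙 * μ)(393) = 1 + -1 + -1 + 1 = 0.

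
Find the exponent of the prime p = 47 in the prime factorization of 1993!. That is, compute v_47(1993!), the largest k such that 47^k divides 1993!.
v_47(1993!) = 42

Legendre's formula: v_p(n!) = Σ_{k ≥ 1} ⌊n / p^k⌋. For p = 47, n = 1993, the terms are:
  ⌊1993/47^1⌋ = ⌊1993/47⌋ = 42
(the next term ⌊1993/47^2⌋ = 0, terminating the sum). Summing: v_47(1993!) = 42 = 42.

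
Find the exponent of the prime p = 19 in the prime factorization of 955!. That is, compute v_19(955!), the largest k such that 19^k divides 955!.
v_19(955!) = 52

Legendre's formula: v_p(n!) = Σ_{k ≥ 1} ⌊n / p^k⌋. For p = 19, n = 955, the terms are:
  ⌊955/19^1⌋ = ⌊955/19⌋ = 50
  ⌊955/19^2⌋ = ⌊955/361⌋ = 2
(the next term ⌊955/19^3⌋ = 0, terminating the sum). Summing: v_19(955!) = 50 + 2 = 52.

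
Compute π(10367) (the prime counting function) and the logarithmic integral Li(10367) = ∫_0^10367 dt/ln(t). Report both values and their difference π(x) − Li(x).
π(10367) = 1271;  Li(10367) ≈ 1285.91;  π(x) − Li(x) ≈ -14.91.

Direct count of primes ≤ 10367 gives π(10367) = 1271. Numerical evaluation of the logarithmic integral gives Li(10367) ≈ 1285.91. The difference π(x) − Li(x) ≈ -14.91 is typically negative for small/moderate x (Li(x) overestimates), though Littlewood's theorem shows this sign changes infinitely often.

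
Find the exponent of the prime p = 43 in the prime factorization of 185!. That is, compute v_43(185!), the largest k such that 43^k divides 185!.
v_43(185!) = 4

Legendre's formula: v_p(n!) = Σ_{k ≥ 1} ⌊n / p^k⌋. For p = 43, n = 185, the terms are:
  ⌊185/43^1⌋ = ⌊185/43⌋ = 4
(the next term ⌊185/43^2⌋ = 0, terminating the sum). Summing: v_43(185!) = 4 = 4.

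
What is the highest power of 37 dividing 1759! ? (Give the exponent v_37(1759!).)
v_37(1759!) = 48

Legendre's formula: v_p(n!) = Σ_{k ≥ 1} ⌊n / p^k⌋. For p = 37, n = 1759, the terms are:
  ⌊1759/37^1⌋ = ⌊1759/37⌋ = 47
  ⌊1759/37^2⌋ = ⌊1759/1369⌋ = 1
(the next term ⌊1759/37^3⌋ = 0, terminating the sum). Summing: v_37(1759!) = 47 + 1 = 48.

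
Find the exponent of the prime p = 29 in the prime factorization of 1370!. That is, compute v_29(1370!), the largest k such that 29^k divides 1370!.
v_29(1370!) = 48

Legendre's formula: v_p(n!) = Σ_{k ≥ 1} ⌊n / p^k⌋. For p = 29, n = 1370, the terms are:
  ⌊1370/29^1⌋ = ⌊1370/29⌋ = 47
  ⌊1370/29^2⌋ = ⌊1370/841⌋ = 1
(the next term ⌊1370/29^3⌋ = 0, terminating the sum). Summing: v_29(1370!) = 47 + 1 = 48.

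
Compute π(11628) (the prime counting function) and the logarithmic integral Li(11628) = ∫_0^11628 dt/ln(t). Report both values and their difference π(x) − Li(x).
π(11628) = 1398;  Li(11628) ≈ 1421.43;  π(x) − Li(x) ≈ -23.43.

Direct count of primes ≤ 11628 gives π(11628) = 1398. Numerical evaluation of the logarithmic integral gives Li(11628) ≈ 1421.43. The difference π(x) − Li(x) ≈ -23.43 is typically negative for small/moderate x (Li(x) overestimates), though Littlewood's theorem shows this sign changes infinitely often.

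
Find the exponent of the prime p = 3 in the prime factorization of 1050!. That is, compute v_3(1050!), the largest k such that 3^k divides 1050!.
v_3(1050!) = 521

Legendre's formula: v_p(n!) = Σ_{k ≥ 1} ⌊n / p^k⌋. For p = 3, n = 1050, the terms are:
  ⌊1050/3^1⌋ = ⌊1050/3⌋ = 350
  ⌊1050/3^2⌋ = ⌊1050/9⌋ = 116
  ⌊1050/3^3⌋ = ⌊1050/27⌋ = 38
  ⌊1050/3^4⌋ = ⌊1050/81⌋ = 12
  ⌊1050/3^5⌋ = ⌊1050/243⌋ = 4
  ⌊1050/3^6⌋ = ⌊1050/729⌋ = 1
(the next term ⌊1050/3^7⌋ = 0, terminating the sum). Summing: v_3(1050!) = 350 + 116 + 38 + 12 + 4 + 1 = 521.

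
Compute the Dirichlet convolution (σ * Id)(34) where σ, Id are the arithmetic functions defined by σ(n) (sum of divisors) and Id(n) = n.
(σ * Id)(34) = 175

Divisors of 34: [1, 2, 17, 34]. For each d | 34:
  d = 1: σ(1) · Id(34/1) = 1 · 34 = 34
  d = 2: σ(2) · Id(34/2) = 3 · 17 = 51
  d = 17: σ(17) · Id(34/17) = 18 · 2 = 36
  d = 34: σ(34) · Id(34/34) = 54 · 1 = 54
Summing: (σ * Id)(34) = 34 + 51 + 36 + 54 = 175.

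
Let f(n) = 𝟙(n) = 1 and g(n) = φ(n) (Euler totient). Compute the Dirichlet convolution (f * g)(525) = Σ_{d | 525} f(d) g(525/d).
(𝟙 * φ)(525) = 525

Divisors of 525: [1, 3, 5, 7, 15, 21, 25, 35, 75, 105, 175, 525]. For each d | 525:
  d = 1: 𝟙(1) · φ(525/1) = 1 · 240 = 240
  d = 3: 𝟙(3) · φ(525/3) = 1 · 120 = 120
  d = 5: 𝟙(5) · φ(525/5) = 1 · 48 = 48
  d = 7: 𝟙(7) · φ(525/7) = 1 · 40 = 40
  d = 15: 𝟙(15) · φ(525/15) = 1 · 24 = 24
  d = 21: 𝟙(21) · φ(525/21) = 1 · 20 = 20
  d = 25: 𝟙(25) · φ(525/25) = 1 · 12 = 12
  d = 35: 𝟙(35) · φ(525/35) = 1 · 8 = 8
  d = 75: 𝟙(75) · φ(525/75) = 1 · 6 = 6
  d = 105: 𝟙(105) · φ(525/105) = 1 · 4 = 4
  d = 175: 𝟙(175) · φ(525/175) = 1 · 2 = 2
  d = 525: 𝟙(525) · φ(525/525) = 1 · 1 = 1
Summing: (𝟙 * φ)(525) = 240 + 120 + 48 + 40 + 24 + 20 + 12 + 8 + 6 + 4 + 2 + 1 = 525.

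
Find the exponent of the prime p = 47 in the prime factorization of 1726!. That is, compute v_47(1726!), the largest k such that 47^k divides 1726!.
v_47(1726!) = 36

Legendre's formula: v_p(n!) = Σ_{k ≥ 1} ⌊n / p^k⌋. For p = 47, n = 1726, the terms are:
  ⌊1726/47^1⌋ = ⌊1726/47⌋ = 36
(the next term ⌊1726/47^2⌋ = 0, terminating the sum). Summing: v_47(1726!) = 36 = 36.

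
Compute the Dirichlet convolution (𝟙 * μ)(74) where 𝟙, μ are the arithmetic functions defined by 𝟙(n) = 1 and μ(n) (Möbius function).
(𝟙 * μ)(74) = 0

Divisors of 74: [1, 2, 37, 74]. For each d | 74:
  d = 1: 𝟙(1) · μ(74/1) = 1 · 1 = 1
  d = 2: 𝟙(2) · μ(74/2) = 1 · -1 = -1
  d = 37: 𝟙(37) · μ(74/37) = 1 · -1 = -1
  d = 74: 𝟙(74) · μ(74/74) = 1 · 1 = 1
Summing: (𝟙 * μ)(74) = 1 + -1 + -1 + 1 = 0.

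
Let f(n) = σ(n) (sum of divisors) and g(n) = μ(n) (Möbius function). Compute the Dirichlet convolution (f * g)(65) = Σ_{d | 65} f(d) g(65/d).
(σ * μ)(65) = 65

Divisors of 65: [1, 5, 13, 65]. For each d | 65:
  d = 1: σ(1) · μ(65/1) = 1 · 1 = 1
  d = 5: σ(5) · μ(65/5) = 6 · -1 = -6
  d = 13: σ(13) · μ(65/13) = 14 · -1 = -14
  d = 65: σ(65) · μ(65/65) = 84 · 1 = 84
Summing: (σ * μ)(65) = 1 + -6 + -14 + 84 = 65.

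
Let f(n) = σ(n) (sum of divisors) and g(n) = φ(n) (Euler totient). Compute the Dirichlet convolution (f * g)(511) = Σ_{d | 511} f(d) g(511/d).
(σ * φ)(511) = 2044

Divisors of 511: [1, 7, 73, 511]. For each d | 511:
  d = 1: σ(1) · φ(511/1) = 1 · 432 = 432
  d = 7: σ(7) · φ(511/7) = 8 · 72 = 576
  d = 73: σ(73) · φ(511/73) = 74 · 6 = 444
  d = 511: σ(511) · φ(511/511) = 592 · 1 = 592
Summing: (σ * φ)(511) = 432 + 576 + 444 + 592 = 2044.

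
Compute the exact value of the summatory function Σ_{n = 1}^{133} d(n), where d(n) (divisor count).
Σ_{n ≤ 133} d(n) = 675

Compute d(n) for each 1 ≤ n ≤ 133: d(1) = 1, d(2) = 2, d(3) = 2, d(4) = 3, d(5) = 2, d(6) = 4, d(7) = 2, d(8) = 4, d(9) = 3, d(10) = 4, d(11) = 2, d(12) = 6, d(13) = 2, d(14) = 4, d(15) = 4, d(16) = 5, d(17) = 2, d(18) = 6, d(19) = 2, d(20) = 6, d(21) = 4, d(22) = 4, d(23) = 2, d(24) = 8, d(25) = 3, d(26) = 4, d(27) = 4, d(28) = 6, d(29) = 2, d(30) = 8, d(31) = 2, d(32) = 6, d(33) = 4, d(34) = 4, d(35) = 4, d(36) = 9, d(37) = 2, d(38) = 4, d(39) = 4, d(40) = 8, d(41) = 2, d(42) = 8, d(43) = 2, d(44) = 6, d(45) = 6, d(46) = 4, d(47) = 2, d(48) = 10, d(49) = 3, d(50) = 6, d(51) = 4, d(52) = 6, d(53) = 2, d(54) = 8, d(55) = 4, d(56) = 8, d(57) = 4, d(58) = 4, d(59) = 2, d(60) = 12, d(61) = 2, d(62) = 4, d(63) = 6, d(64) = 7, d(65) = 4, d(66) = 8, d(67) = 2, d(68) = 6, d(69) = 4, d(70) = 8, d(71) = 2, d(72) = 12, d(73) = 2, d(74) = 4, d(75) = 6, d(76) = 6, d(77) = 4, d(78) = 8, d(79) = 2, d(80) = 10, d(81) = 5, d(82) = 4, d(83) = 2, d(84) = 12, d(85) = 4, d(86) = 4, d(87) = 4, d(88) = 8, d(89) = 2, d(90) = 12, d(91) = 4, d(92) = 6, d(93) = 4, d(94) = 4, d(95) = 4, d(96) = 12, d(97) = 2, d(98) = 6, d(99) = 6, d(100) = 9, d(101) = 2, d(102) = 8, d(103) = 2, d(104) = 8, d(105) = 8, d(106) = 4, d(107) = 2, d(108) = 12, d(109) = 2, d(110) = 8, d(111) = 4, d(112) = 10, d(113) = 2, d(114) = 8, d(115) = 4, d(116) = 6, d(117) = 6, d(118) = 4, d(119) = 4, d(120) = 16, d(121) = 3, d(122) = 4, d(123) = 4, d(124) = 6, d(125) = 4, d(126) = 12, d(127) = 2, d(128) = 8, d(129) = 4, d(130) = 8, d(131) = 2, d(132) = 12, d(133) = 4. Summing all 133 values: 675. (Dirichlet's divisor formula: Σ_{n ≤ x} d(n) = x ln(x) + (2γ − 1) x + O(√x). For x = 133, the asymptotic estimate is ≈ 670.96.)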